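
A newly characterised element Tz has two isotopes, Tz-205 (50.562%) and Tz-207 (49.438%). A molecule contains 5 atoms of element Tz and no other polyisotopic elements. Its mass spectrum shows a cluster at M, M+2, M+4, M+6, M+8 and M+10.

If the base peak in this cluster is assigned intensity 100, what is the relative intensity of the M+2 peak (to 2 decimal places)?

51.14

(0.50562 + 0.49438)^5 gives M 0.0330, M+2 0.1616, M+4 0.3159, M+6 0.3089, M+8 0.1510, M+10 0.0295; the largest is M+4.
P(M+4) = C(5,2) × 0.50562^3 × 0.49438^2 = 10 × 0.12926255 × 0.24441158 = 0.315933 (base)
P(M+2) = C(5,1) × 0.50562^4 × 0.49438^1 = 5 × 0.06535773 × 0.49438 = 0.161558
Relative intensity = 0.161558 / 0.315933 × 100 = 51.14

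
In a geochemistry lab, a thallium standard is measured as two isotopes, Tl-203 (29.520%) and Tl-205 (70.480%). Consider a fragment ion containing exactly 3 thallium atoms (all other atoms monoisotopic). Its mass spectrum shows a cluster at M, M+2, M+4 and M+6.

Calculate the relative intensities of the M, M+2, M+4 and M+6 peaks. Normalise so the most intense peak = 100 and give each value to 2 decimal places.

Expanding (0.29520 + 0.70480)^3:
P(M) = 0.29520^3 = 0.025725
P(M+2) = 3 × 0.29520^2 × 0.70480^1 = 0.184255
P(M+4) = 3 × 0.29520^1 × 0.70480^2 = 0.439916
P(M+6) = 0.70480^3 = 0.350104
The M+4 peak is largest (0.439916); scaling to 100 gives 5.85 : 41.88 : 100.00 : 79.58.

5.85 : 41.88 : 100.00 : 79.58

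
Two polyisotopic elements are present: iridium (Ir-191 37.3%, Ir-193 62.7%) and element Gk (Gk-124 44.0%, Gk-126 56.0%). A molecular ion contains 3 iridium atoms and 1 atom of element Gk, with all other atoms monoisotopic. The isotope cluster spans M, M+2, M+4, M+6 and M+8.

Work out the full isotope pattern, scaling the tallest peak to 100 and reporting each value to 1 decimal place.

Iridium pattern (n=3): 0.05189512 : 0.26170165 : 0.43991135 : 0.24649188
Element Gk pattern (n=1): 0.4400 : 0.5600
Convolve the two distributions (both contribute in 2-u steps):
  M: 0.05189512×0.4400 = 0.022834
  M+2: 0.05189512×0.5600 + 0.26170165×0.4400 = 0.144210
  M+4: 0.26170165×0.5600 + 0.43991135×0.4400 = 0.340114
  M+6: 0.43991135×0.5600 + 0.24649188×0.4400 = 0.354807
  M+8: 0.24649188×0.5600 = 0.138035
Scale to base peak (0.354807) = 100: 6.4 : 40.6 : 95.9 : 100.0 : 38.9

6.4 : 40.6 : 95.9 : 100.0 : 38.9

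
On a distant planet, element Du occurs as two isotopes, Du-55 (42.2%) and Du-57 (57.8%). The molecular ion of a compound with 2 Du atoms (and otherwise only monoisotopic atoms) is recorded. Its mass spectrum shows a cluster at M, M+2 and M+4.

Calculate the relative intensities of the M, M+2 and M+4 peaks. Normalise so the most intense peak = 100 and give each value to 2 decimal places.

Each Du atom is independently Du-55 (p = 0.422) or Du-57 (q = 0.578); the cluster is the binomial expansion (p + q)^2.
P(M) = 0.422^2 = 0.178084
P(M+2) = 2 × 0.422^1 × 0.578^1 = 0.487832
P(M+4) = 0.578^2 = 0.334084
The M+2 peak is largest (0.487832); scaling to 100 gives 36.51 : 100.00 : 68.48.

36.51 : 100.00 : 68.48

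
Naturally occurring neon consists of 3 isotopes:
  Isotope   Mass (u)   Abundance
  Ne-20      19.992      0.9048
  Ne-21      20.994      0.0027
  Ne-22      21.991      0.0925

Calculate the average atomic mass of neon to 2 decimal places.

Average mass = Σ (abundance × isotope mass) = 0.9048 × 19.992 + 0.0027 × 20.994 + 0.0925 × 21.991
= 18.0888 + 0.0567 + 2.0342 = 20.1797 u

20.18 u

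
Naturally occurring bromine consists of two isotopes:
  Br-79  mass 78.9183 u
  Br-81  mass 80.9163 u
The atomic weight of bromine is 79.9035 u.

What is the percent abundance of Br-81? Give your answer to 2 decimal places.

49.31%

Writing the weighted mean with unknown fraction x of Br-79:
78.9183·x + 80.9163·(1 − x) = 79.9035
(78.9183 − 80.9163)·x = 79.9035 − 80.9163
x = -1.0128 / -1.9980 = 0.50691 → 50.69% Br-79, 49.31% Br-81.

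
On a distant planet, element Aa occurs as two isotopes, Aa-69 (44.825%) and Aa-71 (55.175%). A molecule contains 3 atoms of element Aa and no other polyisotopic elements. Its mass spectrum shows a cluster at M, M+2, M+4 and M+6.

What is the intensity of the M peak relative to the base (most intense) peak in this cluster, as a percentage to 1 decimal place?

22.0%

Term probabilities: M 0.0901, M+2 0.3326, M+4 0.4094, M+6 0.1680. Base peak = M+4.
P(M+4) = C(3,2) × 0.44825^1 × 0.55175^2 = 3 × 0.44825 × 0.30442806 = 0.409380 (base)
P(M) = C(3,0) × 0.44825^3 × 0.55175^0 = 1 × 0.090066 × 1.0000 = 0.090066
Relative intensity = 0.090066 / 0.409380 × 100 = 22.0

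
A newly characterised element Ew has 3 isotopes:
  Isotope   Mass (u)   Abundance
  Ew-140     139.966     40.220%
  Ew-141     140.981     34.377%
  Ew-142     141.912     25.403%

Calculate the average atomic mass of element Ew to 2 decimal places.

Ar = Σ fᵢ·mᵢ = 0.40220 × 139.966 + 0.34377 × 140.981 + 0.25403 × 141.912
= 56.2943 + 48.4650 + 36.0499 = 140.8092 u

140.81 u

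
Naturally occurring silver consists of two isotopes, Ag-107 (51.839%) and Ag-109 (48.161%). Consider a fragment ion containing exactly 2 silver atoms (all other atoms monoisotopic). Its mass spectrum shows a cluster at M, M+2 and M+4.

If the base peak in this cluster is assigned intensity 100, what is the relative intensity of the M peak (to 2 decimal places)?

Term probabilities: M 0.2687, M+2 0.4993, M+4 0.2319. Base peak = M+2.
P(M+2) = C(2,1) × 0.51839^1 × 0.48161^1 = 2 × 0.51839 × 0.48161 = 0.499324 (base)
P(M) = C(2,0) × 0.51839^2 × 0.48161^0 = 1 × 0.26872819 × 1.0000 = 0.268728
Relative intensity = 0.268728 / 0.499324 × 100 = 53.82

53.82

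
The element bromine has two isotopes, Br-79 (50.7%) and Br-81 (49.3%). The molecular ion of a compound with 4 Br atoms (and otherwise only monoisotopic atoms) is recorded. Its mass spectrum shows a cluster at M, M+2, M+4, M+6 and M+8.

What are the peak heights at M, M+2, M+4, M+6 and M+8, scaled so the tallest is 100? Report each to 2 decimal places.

17.63 : 68.56 : 100.00 : 64.83 : 15.76

Expanding (0.507 + 0.493)^4:
P(M) = 0.507^4 = 0.066074
P(M+2) = 4 × 0.507^3 × 0.493^1 = 0.256999
P(M+4) = 6 × 0.507^2 × 0.493^2 = 0.374853
P(M+6) = 4 × 0.507^1 × 0.493^3 = 0.243001
P(M+8) = 0.493^4 = 0.059073
The M+4 peak is largest (0.374853); scaling to 100 gives 17.63 : 68.56 : 100.00 : 64.83 : 15.76.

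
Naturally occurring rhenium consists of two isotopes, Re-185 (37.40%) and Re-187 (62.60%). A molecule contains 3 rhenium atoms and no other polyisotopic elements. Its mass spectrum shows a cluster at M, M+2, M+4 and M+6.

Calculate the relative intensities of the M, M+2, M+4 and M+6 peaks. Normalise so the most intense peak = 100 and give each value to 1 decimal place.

The 3 Re atoms are independent, so intensities follow the terms of (0.3740 + 0.6260)^3.
P(M) = 0.3740^3 = 0.052314
P(M+2) = 3 × 0.3740^2 × 0.6260^1 = 0.262687
P(M+4) = 3 × 0.3740^1 × 0.6260^2 = 0.439685
P(M+6) = 0.6260^3 = 0.245314
The M+4 peak is largest (0.439685); scaling to 100 gives 11.9 : 59.7 : 100.0 : 55.8.

11.9 : 59.7 : 100.0 : 55.8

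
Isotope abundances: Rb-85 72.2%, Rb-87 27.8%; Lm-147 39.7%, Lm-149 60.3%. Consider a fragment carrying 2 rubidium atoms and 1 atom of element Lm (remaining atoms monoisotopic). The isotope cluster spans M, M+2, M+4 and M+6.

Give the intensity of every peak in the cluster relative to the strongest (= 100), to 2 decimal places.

43.69 : 100.00 : 57.58 : 9.84

Rubidium pattern (n=2): 0.521284 : 0.401432 : 0.077284
Element Lm pattern (n=1): 0.3970 : 0.6030
Convolve the two distributions (both contribute in 2-u steps):
  M: 0.521284×0.3970 = 0.206950
  M+2: 0.521284×0.6030 + 0.401432×0.3970 = 0.473703
  M+4: 0.401432×0.6030 + 0.077284×0.3970 = 0.272745
  M+6: 0.077284×0.6030 = 0.046602
Scale to base peak (0.473703) = 100: 43.69 : 100.00 : 57.58 : 9.84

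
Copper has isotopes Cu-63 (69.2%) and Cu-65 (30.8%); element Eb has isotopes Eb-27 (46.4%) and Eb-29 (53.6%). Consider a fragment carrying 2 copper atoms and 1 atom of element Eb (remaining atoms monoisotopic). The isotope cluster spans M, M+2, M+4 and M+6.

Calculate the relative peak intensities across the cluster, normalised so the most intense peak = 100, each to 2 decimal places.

Copper pattern (n=2): 0.478864 : 0.426272 : 0.094864
Element Eb pattern (n=1): 0.4640 : 0.5360
Convolve the two distributions (both contribute in 2-u steps):
  M: 0.478864×0.4640 = 0.222193
  M+2: 0.478864×0.5360 + 0.426272×0.4640 = 0.454461
  M+4: 0.426272×0.5360 + 0.094864×0.4640 = 0.272499
  M+6: 0.094864×0.5360 = 0.050847
Scale to base peak (0.454461) = 100: 48.89 : 100.00 : 59.96 : 11.19

48.89 : 100.00 : 59.96 : 11.19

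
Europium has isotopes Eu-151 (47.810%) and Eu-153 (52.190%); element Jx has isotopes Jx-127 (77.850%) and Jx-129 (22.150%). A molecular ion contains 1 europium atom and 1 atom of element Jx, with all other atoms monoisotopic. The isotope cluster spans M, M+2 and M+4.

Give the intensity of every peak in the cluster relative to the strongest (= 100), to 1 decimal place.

Europium pattern (n=1): 0.4781 : 0.5219
Element Jx pattern (n=1): 0.7785 : 0.2215
Convolve the two distributions (both contribute in 2-u steps):
  M: 0.4781×0.7785 = 0.372201
  M+2: 0.4781×0.2215 + 0.5219×0.7785 = 0.512198
  M+4: 0.5219×0.2215 = 0.115601
Scale to base peak (0.512198) = 100: 72.7 : 100.0 : 22.6

72.7 : 100.0 : 22.6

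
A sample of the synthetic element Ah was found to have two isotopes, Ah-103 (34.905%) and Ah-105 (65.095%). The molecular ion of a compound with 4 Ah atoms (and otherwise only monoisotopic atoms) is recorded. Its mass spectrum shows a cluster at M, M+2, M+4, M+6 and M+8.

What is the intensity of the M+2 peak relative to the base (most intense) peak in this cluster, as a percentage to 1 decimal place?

Binomial terms of (0.34905 + 0.65095)^4: M 0.0148, M+2 0.1107, M+4 0.3098, M+6 0.3851, M+8 0.1796 → M+6 is the base peak.
P(M+6) = C(4,3) × 0.34905^1 × 0.65095^3 = 4 × 0.34905 × 0.27583089 = 0.385115 (base)
P(M+2) = C(4,1) × 0.34905^3 × 0.65095^1 = 4 × 0.04252682 × 0.65095 = 0.110731
Relative intensity = 0.110731 / 0.385115 × 100 = 28.8

28.8%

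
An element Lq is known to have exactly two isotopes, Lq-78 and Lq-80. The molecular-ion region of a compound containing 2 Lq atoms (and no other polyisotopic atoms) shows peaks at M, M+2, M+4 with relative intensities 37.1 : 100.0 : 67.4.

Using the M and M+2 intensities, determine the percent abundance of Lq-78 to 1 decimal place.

If p is the fraction of Lq that is Lq-78, then I(M+2)/I(M) = [C(2,1)·p^1·(1−p)] / p^2 = 2·(1−p)/p = 100.0/37.1 = 2.6954
(1−p)/p = 2.6954/2 = 1.3477  ⇒  p = 1/(1 + 1.3477) = 0.4259
Lq-78: 42.6%, Lq-80: 57.4%.

42.6%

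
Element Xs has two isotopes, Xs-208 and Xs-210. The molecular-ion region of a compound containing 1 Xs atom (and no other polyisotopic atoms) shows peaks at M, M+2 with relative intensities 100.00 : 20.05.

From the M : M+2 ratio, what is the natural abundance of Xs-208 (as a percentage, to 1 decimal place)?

83.3%

If p is the fraction of Xs that is Xs-208, then I(M+2)/I(M) = [C(1,1)·p^0·(1−p)] / p^1 = 1·(1−p)/p = 20.05/100.00 = 0.2005
(1−p)/p = 0.2005/1 = 0.2005  ⇒  p = 1/(1 + 0.2005) = 0.8330
Xs-208: 83.3%, Xs-210: 16.7%.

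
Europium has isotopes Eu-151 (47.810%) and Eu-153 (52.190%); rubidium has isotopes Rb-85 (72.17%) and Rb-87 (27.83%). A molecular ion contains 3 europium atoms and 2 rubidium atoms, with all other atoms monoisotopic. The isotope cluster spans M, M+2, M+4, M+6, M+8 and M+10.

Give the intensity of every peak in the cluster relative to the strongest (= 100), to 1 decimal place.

Europium pattern (n=3): 0.10928391 : 0.3578871 : 0.39067407 : 0.14215492
Rubidium pattern (n=2): 0.52085089 : 0.40169822 : 0.07745089
Convolve the two distributions (both contribute in 2-u steps):
  M: 0.10928391×0.52085089 = 0.056921
  M+2: 0.10928391×0.40169822 + 0.3578871×0.52085089 = 0.230305
  M+4: 0.10928391×0.07745089 + 0.3578871×0.40169822 + 0.39067407×0.52085089 = 0.355710
  M+6: 0.3578871×0.07745089 + 0.39067407×0.40169822 + 0.14215492×0.52085089 = 0.258693
  M+8: 0.39067407×0.07745089 + 0.14215492×0.40169822 = 0.087361
  M+10: 0.14215492×0.07745089 = 0.011010
Scale to base peak (0.355710) = 100: 16.0 : 64.7 : 100.0 : 72.7 : 24.6 : 3.1

16.0 : 64.7 : 100.0 : 72.7 : 24.6 : 3.1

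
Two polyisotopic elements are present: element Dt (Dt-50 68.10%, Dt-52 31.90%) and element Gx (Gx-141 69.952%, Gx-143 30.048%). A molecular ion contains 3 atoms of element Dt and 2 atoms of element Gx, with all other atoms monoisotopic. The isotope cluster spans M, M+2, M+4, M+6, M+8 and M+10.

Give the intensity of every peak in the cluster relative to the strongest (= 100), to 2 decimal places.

44.16 : 100.00 : 90.54 : 40.97 : 9.26 : 0.84

Element Dt pattern (n=3): 0.31582124 : 0.44381928 : 0.20789772 : 0.03246176
Element Gx pattern (n=2): 0.48932823 : 0.42038354 : 0.09028823
Convolve the two distributions (both contribute in 2-u steps):
  M: 0.31582124×0.48932823 = 0.154540
  M+2: 0.31582124×0.42038354 + 0.44381928×0.48932823 = 0.349939
  M+4: 0.31582124×0.09028823 + 0.44381928×0.42038354 + 0.20789772×0.48932823 = 0.316819
  M+6: 0.44381928×0.09028823 + 0.20789772×0.42038354 + 0.03246176×0.48932823 = 0.143353
  M+8: 0.20789772×0.09028823 + 0.03246176×0.42038354 = 0.032417
  M+10: 0.03246176×0.09028823 = 0.002931
Scale to base peak (0.349939) = 100: 44.16 : 100.00 : 90.54 : 40.97 : 9.26 : 0.84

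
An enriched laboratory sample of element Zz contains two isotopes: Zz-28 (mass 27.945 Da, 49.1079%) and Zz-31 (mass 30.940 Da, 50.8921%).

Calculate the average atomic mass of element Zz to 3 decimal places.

Weight each isotope mass by its fractional abundance: 0.491079 × 27.945 + 0.508921 × 30.940
= 13.7232 + 15.7460 = 29.4692 Da

29.469 Da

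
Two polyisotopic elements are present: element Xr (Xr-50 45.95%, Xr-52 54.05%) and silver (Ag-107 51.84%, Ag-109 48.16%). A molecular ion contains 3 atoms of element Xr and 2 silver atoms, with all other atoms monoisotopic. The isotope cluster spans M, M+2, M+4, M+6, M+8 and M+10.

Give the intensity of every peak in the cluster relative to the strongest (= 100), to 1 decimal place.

8.1 : 43.5 : 93.4 : 100.0 : 53.3 : 11.3

Element Xr pattern (n=3): 0.09701894 : 0.34236392 : 0.40271533 : 0.15790181
Silver pattern (n=2): 0.26873856 : 0.49932288 : 0.23193856
Convolve the two distributions (both contribute in 2-u steps):
  M: 0.09701894×0.26873856 = 0.026073
  M+2: 0.09701894×0.49932288 + 0.34236392×0.26873856 = 0.140450
  M+4: 0.09701894×0.23193856 + 0.34236392×0.49932288 + 0.40271533×0.26873856 = 0.301678
  M+6: 0.34236392×0.23193856 + 0.40271533×0.49932288 + 0.15790181×0.26873856 = 0.322927
  M+8: 0.40271533×0.23193856 + 0.15790181×0.49932288 = 0.172249
  M+10: 0.15790181×0.23193856 = 0.036624
Scale to base peak (0.322927) = 100: 8.1 : 43.5 : 93.4 : 100.0 : 53.3 : 11.3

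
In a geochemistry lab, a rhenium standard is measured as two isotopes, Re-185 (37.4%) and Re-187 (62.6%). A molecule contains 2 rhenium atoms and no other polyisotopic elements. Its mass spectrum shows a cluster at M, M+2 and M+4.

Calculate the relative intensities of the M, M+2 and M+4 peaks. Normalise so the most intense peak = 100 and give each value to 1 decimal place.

29.9 : 100.0 : 83.7

The 2 Re atoms are independent, so intensities follow the terms of (0.374 + 0.626)^2.
P(M) = 0.374^2 = 0.139876
P(M+2) = 2 × 0.374^1 × 0.626^1 = 0.468248
P(M+4) = 0.626^2 = 0.391876
The M+2 peak is largest (0.468248); scaling to 100 gives 29.9 : 100.0 : 83.7.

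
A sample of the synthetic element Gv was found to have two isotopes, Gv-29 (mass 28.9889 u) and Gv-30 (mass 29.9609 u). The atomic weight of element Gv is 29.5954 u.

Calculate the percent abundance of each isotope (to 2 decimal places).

Gv-29: 37.60%, Gv-30: 62.40%

With x = fraction of Gv-29 (so Gv-30 is 1 − x):
28.9889·x + 29.9609·(1 − x) = 29.5954
(28.9889 − 29.9609)·x = 29.5954 − 29.9609
x = -0.3655 / -0.9720 = 0.37603 → 37.60% Gv-29, 62.40% Gv-30.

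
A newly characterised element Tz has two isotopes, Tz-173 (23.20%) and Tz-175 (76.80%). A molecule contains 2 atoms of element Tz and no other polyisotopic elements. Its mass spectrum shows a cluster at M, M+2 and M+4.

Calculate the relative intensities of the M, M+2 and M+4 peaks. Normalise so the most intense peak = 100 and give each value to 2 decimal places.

Each Tz atom is independently Tz-173 (p = 0.2320) or Tz-175 (q = 0.7680); the cluster is the binomial expansion (p + q)^2.
P(M) = 0.2320^2 = 0.053824
P(M+2) = 2 × 0.2320^1 × 0.7680^1 = 0.356352
P(M+4) = 0.7680^2 = 0.589824
The M+4 peak is largest (0.589824); scaling to 100 gives 9.13 : 60.42 : 100.00.

9.13 : 60.42 : 100.00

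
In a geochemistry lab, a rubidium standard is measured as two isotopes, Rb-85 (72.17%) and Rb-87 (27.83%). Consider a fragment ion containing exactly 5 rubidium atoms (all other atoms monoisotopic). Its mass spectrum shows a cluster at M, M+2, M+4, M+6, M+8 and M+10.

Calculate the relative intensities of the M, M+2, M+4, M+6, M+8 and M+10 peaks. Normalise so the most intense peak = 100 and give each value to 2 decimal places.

51.86 : 100.00 : 77.12 : 29.74 : 5.73 : 0.44

Each Rb atom is independently Rb-85 (p = 0.7217) or Rb-87 (q = 0.2783); the cluster is the binomial expansion (p + q)^5.
P(M) = 0.7217^5 = 0.195787
P(M+2) = 5 × 0.7217^4 × 0.2783^1 = 0.377494
P(M+4) = 10 × 0.7217^3 × 0.2783^2 = 0.291136
P(M+6) = 10 × 0.7217^2 × 0.2783^3 = 0.112267
P(M+8) = 5 × 0.7217^1 × 0.2783^4 = 0.021646
P(M+10) = 0.2783^5 = 0.001669
The M+2 peak is largest (0.377494); scaling to 100 gives 51.86 : 100.00 : 77.12 : 29.74 : 5.73 : 0.44.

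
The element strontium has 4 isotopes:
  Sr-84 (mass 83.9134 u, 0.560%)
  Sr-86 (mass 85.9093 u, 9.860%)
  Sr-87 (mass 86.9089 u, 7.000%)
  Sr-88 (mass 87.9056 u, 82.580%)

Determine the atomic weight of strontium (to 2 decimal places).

Weight each isotope mass by its fractional abundance: 0.00560 × 83.9134 + 0.09860 × 85.9093 + 0.07000 × 86.9089 + 0.82580 × 87.9056
= 0.46992 + 8.47066 + 6.08362 + 72.59244 = 87.61664 u

87.62 u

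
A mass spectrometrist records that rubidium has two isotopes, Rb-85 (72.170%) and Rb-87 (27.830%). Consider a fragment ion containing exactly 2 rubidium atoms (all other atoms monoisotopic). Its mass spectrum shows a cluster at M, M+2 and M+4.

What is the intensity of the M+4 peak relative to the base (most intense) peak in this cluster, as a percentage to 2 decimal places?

Term probabilities: M 0.5209, M+2 0.4017, M+4 0.0775. Base peak = M.
P(M) = C(2,0) × 0.72170^2 × 0.27830^0 = 1 × 0.52085089 × 1.0000 = 0.520851 (base)
P(M+4) = C(2,2) × 0.72170^0 × 0.27830^2 = 1 × 1.0000 × 0.07745089 = 0.077451
Relative intensity = 0.077451 / 0.520851 × 100 = 14.87

14.87%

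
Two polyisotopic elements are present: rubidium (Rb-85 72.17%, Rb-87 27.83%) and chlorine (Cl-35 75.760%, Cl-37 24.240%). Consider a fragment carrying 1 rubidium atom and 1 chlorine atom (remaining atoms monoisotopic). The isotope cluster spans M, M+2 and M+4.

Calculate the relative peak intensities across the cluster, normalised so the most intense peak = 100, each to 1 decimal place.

100.0 : 70.6 : 12.3

Rubidium pattern (n=1): 0.7217 : 0.2783
Chlorine pattern (n=1): 0.7576 : 0.2424
Convolve the two distributions (both contribute in 2-u steps):
  M: 0.7217×0.7576 = 0.546760
  M+2: 0.7217×0.2424 + 0.2783×0.7576 = 0.385780
  M+4: 0.2783×0.2424 = 0.067460
Scale to base peak (0.546760) = 100: 100.0 : 70.6 : 12.3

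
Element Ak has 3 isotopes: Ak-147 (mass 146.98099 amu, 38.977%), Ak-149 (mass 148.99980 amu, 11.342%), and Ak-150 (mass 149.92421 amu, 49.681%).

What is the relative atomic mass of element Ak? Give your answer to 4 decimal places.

148.6722 amu

Average mass = Σ (abundance × isotope mass) = 0.38977 × 146.98099 + 0.11342 × 148.99980 + 0.49681 × 149.92421
= 57.288780 + 16.899557 + 74.483847 = 148.672184 amu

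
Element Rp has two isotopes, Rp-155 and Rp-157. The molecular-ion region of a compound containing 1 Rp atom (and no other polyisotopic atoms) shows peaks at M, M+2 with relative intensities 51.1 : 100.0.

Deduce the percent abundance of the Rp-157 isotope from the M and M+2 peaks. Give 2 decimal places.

66.18%

Let p = fractional abundance of Rp-155. I(M+2)/I(M) = [C(1,1)·p^0·(1−p)] / p^1 = 1·(1−p)/p = 100.0/51.1 = 1.9569
(1−p)/p = 1.9569/1 = 1.9569  ⇒  p = 1/(1 + 1.9569) = 0.3382
Rp-155: 33.82%, Rp-157: 66.18%.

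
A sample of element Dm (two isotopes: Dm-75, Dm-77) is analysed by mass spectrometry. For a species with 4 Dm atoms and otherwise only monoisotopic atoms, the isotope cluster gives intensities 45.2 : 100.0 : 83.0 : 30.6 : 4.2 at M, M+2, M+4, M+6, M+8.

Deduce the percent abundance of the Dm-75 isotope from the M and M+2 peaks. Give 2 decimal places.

64.39%

Write p for the Dm-75 fraction. I(M+2)/I(M) = [C(4,1)·p^3·(1−p)] / p^4 = 4·(1−p)/p = 100.0/45.2 = 2.2124
(1−p)/p = 2.2124/4 = 0.5531  ⇒  p = 1/(1 + 0.5531) = 0.6439
Dm-75: 64.39%, Dm-77: 35.61%.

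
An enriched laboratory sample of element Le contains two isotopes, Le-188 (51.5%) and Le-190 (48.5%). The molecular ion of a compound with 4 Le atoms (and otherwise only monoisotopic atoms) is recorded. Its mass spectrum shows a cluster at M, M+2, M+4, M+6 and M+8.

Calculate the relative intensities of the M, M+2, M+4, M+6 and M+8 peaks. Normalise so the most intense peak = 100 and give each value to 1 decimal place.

The 4 Le atoms are independent, so intensities follow the terms of (0.515 + 0.485)^4.
P(M) = 0.515^4 = 0.070344
P(M+2) = 4 × 0.515^3 × 0.485^1 = 0.264986
P(M+4) = 6 × 0.515^2 × 0.485^2 = 0.374325
P(M+6) = 4 × 0.515^1 × 0.485^3 = 0.235013
P(M+8) = 0.485^4 = 0.055331
The M+4 peak is largest (0.374325); scaling to 100 gives 18.8 : 70.8 : 100.0 : 62.8 : 14.8.

18.8 : 70.8 : 100.0 : 62.8 : 14.8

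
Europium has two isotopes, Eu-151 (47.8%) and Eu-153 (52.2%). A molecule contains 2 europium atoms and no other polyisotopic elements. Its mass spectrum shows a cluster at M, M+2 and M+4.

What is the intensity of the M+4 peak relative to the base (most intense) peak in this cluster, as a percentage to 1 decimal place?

Binomial terms of (0.478 + 0.522)^2: M 0.2285, M+2 0.4990, M+4 0.2725 → M+2 is the base peak.
P(M+2) = C(2,1) × 0.478^1 × 0.522^1 = 2 × 0.4780 × 0.5220 = 0.499032 (base)
P(M+4) = C(2,2) × 0.478^0 × 0.522^2 = 1 × 1.0000 × 0.272484 = 0.272484
Relative intensity = 0.272484 / 0.499032 × 100 = 54.6

54.6%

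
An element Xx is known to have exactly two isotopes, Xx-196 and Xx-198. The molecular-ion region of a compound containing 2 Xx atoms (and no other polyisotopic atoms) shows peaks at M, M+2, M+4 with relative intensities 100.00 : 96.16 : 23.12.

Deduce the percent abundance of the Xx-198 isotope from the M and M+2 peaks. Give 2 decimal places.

Write p for the Xx-196 fraction. I(M+2)/I(M) = [C(2,1)·p^1·(1−p)] / p^2 = 2·(1−p)/p = 96.16/100.00 = 0.9616
(1−p)/p = 0.9616/2 = 0.4808  ⇒  p = 1/(1 + 0.4808) = 0.6753
Xx-196: 67.53%, Xx-198: 32.47%.

32.47%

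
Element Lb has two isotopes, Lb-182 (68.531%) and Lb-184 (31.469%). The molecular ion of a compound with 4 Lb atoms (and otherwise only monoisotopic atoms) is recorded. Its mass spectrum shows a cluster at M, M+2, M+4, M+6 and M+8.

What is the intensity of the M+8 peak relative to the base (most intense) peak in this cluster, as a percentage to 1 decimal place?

(0.68531 + 0.31469)^4 gives M 0.2206, M+2 0.4051, M+4 0.2791, M+6 0.0854, M+8 0.0098; the largest is M+2.
P(M+2) = C(4,1) × 0.68531^3 × 0.31469^1 = 4 × 0.3218557 × 0.31469 = 0.405139 (base)
P(M+8) = C(4,4) × 0.68531^0 × 0.31469^4 = 1 × 1.0000 × 0.0098069 = 0.009807
Relative intensity = 0.009807 / 0.405139 × 100 = 2.4

2.4%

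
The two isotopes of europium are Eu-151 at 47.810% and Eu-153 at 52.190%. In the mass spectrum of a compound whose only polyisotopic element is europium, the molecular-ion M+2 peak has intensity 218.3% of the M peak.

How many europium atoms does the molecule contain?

The M+2/M ratio from n Eu atoms is n · q/p = n · 0.52190/0.47810.
n = 2.183 × 0.47810/0.52190 = 2.00 ≈ 2

2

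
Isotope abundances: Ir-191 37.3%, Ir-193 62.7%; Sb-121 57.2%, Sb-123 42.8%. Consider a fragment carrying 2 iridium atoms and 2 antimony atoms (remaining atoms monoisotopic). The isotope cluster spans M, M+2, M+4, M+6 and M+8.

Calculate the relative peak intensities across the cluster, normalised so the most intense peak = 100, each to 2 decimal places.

11.88 : 57.72 : 100.00 : 72.60 : 18.80

Iridium pattern (n=2): 0.139129 : 0.467742 : 0.393129
Antimony pattern (n=2): 0.327184 : 0.489632 : 0.183184
Convolve the two distributions (both contribute in 2-u steps):
  M: 0.139129×0.327184 = 0.045521
  M+2: 0.139129×0.489632 + 0.467742×0.327184 = 0.221160
  M+4: 0.139129×0.183184 + 0.467742×0.489632 + 0.393129×0.327184 = 0.383133
  M+6: 0.467742×0.183184 + 0.393129×0.489632 = 0.278171
  M+8: 0.393129×0.183184 = 0.072015
Scale to base peak (0.383133) = 100: 11.88 : 57.72 : 100.00 : 72.60 : 18.80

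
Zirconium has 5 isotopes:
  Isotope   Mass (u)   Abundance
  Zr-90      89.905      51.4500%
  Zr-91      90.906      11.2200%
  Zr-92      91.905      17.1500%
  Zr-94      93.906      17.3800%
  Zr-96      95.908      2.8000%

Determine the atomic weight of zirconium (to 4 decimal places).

91.2238 u

Weight each isotope mass by its fractional abundance: 0.514500 × 89.905 + 0.112200 × 90.906 + 0.171500 × 91.905 + 0.173800 × 93.906 + 0.028000 × 95.908
= 46.25612 + 10.19965 + 15.76171 + 16.32086 + 2.68542 = 91.22376 u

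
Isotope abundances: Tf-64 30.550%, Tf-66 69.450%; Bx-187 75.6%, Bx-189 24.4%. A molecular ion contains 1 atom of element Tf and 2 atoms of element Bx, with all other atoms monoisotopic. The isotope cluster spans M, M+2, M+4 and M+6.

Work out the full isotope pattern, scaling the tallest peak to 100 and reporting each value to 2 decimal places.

Element Tf pattern (n=1): 0.3055 : 0.6945
Element Bx pattern (n=2): 0.571536 : 0.368928 : 0.059536
Convolve the two distributions (both contribute in 2-u steps):
  M: 0.3055×0.571536 = 0.174604
  M+2: 0.3055×0.368928 + 0.6945×0.571536 = 0.509639
  M+4: 0.3055×0.059536 + 0.6945×0.368928 = 0.274409
  M+6: 0.6945×0.059536 = 0.041348
Scale to base peak (0.509639) = 100: 34.26 : 100.00 : 53.84 : 8.11

34.26 : 100.00 : 53.84 : 8.11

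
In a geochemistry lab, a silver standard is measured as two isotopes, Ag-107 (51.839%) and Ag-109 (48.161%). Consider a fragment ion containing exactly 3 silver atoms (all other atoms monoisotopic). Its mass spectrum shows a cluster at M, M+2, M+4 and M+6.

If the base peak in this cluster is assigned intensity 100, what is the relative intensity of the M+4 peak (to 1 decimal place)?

92.9

(0.51839 + 0.48161)^3 gives M 0.1393, M+2 0.3883, M+4 0.3607, M+6 0.1117; the largest is M+2.
P(M+2) = C(3,1) × 0.51839^2 × 0.48161^1 = 3 × 0.26872819 × 0.48161 = 0.388267 (base)
P(M+4) = C(3,2) × 0.51839^1 × 0.48161^2 = 3 × 0.51839 × 0.23194819 = 0.360719
Relative intensity = 0.360719 / 0.388267 × 100 = 92.9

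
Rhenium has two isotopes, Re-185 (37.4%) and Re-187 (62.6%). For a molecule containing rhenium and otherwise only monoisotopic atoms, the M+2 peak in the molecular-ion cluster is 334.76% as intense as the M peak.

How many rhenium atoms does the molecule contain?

The M+2/M ratio from n Re atoms is n · q/p = n · 0.626/0.374.
n = 3.3476 × 0.374/0.626 = 2.00 ≈ 2

2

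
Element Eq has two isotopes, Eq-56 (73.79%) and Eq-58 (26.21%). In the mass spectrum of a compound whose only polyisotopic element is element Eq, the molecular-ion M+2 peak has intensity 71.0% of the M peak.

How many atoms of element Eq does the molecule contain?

2

With n Eq atoms, P(M+2)/P(M) = C(n,1)·p^(n−1)q / p^n = n·q/p = n · 0.2621/0.7379.
n = 0.710 × 0.7379/0.2621 = 2.00 ≈ 2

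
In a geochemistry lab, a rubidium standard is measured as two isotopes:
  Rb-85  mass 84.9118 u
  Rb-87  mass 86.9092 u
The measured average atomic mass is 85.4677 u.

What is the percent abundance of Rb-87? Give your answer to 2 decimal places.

27.83%

With x = fraction of Rb-85 (so Rb-87 is 1 − x):
84.9118·x + 86.9092·(1 − x) = 85.4677
(84.9118 − 86.9092)·x = 85.4677 − 86.9092
x = -1.4415 / -1.9974 = 0.72169 → 72.17% Rb-85, 27.83% Rb-87.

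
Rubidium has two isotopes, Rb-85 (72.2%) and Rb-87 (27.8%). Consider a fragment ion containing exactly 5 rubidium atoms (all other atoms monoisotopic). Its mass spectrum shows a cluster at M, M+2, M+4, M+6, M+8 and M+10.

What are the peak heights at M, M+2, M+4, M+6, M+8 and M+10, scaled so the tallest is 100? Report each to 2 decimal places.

51.94 : 100.00 : 77.01 : 29.65 : 5.71 : 0.44

Expanding (0.722 + 0.278)^5:
P(M) = 0.722^5 = 0.196194
P(M+2) = 5 × 0.722^4 × 0.278^1 = 0.377714
P(M+4) = 10 × 0.722^3 × 0.278^2 = 0.290872
P(M+6) = 10 × 0.722^2 × 0.278^3 = 0.111998
P(M+8) = 5 × 0.722^1 × 0.278^4 = 0.021562
P(M+10) = 0.278^5 = 0.001660
The M+2 peak is largest (0.377714); scaling to 100 gives 51.94 : 100.00 : 77.01 : 29.65 : 5.71 : 0.44.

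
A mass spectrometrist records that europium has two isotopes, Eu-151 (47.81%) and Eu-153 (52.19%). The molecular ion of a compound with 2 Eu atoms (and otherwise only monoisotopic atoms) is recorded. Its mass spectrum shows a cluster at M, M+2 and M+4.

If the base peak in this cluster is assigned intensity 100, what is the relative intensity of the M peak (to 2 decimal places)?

(0.4781 + 0.5219)^2 gives M 0.2286, M+2 0.4990, M+4 0.2724; the largest is M+2.
P(M+2) = C(2,1) × 0.4781^1 × 0.5219^1 = 2 × 0.4781 × 0.5219 = 0.499041 (base)
P(M) = C(2,0) × 0.4781^2 × 0.5219^0 = 1 × 0.22857961 × 1.0000 = 0.228580
Relative intensity = 0.228580 / 0.499041 × 100 = 45.80

45.80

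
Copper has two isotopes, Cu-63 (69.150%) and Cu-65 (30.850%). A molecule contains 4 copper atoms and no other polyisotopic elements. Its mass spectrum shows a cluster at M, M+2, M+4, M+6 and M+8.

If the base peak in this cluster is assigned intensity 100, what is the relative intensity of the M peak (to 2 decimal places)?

56.04

Term probabilities: M 0.2286, M+2 0.4080, M+4 0.2731, M+6 0.0812, M+8 0.0091. Base peak = M+2.
P(M+2) = C(4,1) × 0.69150^3 × 0.30850^1 = 4 × 0.33065611 × 0.3085 = 0.408030 (base)
P(M) = C(4,0) × 0.69150^4 × 0.30850^0 = 1 × 0.2286487 × 1.0000 = 0.228649
Relative intensity = 0.228649 / 0.408030 × 100 = 56.04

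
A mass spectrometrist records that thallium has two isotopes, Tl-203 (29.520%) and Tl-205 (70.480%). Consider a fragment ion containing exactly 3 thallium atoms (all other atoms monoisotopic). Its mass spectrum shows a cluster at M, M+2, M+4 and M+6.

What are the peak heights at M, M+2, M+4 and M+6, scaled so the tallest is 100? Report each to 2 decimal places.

The 3 Tl atoms are independent, so intensities follow the terms of (0.29520 + 0.70480)^3.
P(M) = 0.29520^3 = 0.025725
P(M+2) = 3 × 0.29520^2 × 0.70480^1 = 0.184255
P(M+4) = 3 × 0.29520^1 × 0.70480^2 = 0.439916
P(M+6) = 0.70480^3 = 0.350104
The M+4 peak is largest (0.439916); scaling to 100 gives 5.85 : 41.88 : 100.00 : 79.58.

5.85 : 41.88 : 100.00 : 79.58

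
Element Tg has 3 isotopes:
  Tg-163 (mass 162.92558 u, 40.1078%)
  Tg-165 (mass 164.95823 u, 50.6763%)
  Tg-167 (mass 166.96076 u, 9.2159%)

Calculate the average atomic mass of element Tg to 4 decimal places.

164.3275 u

Weight each isotope mass by its fractional abundance: 0.401078 × 162.92558 + 0.506763 × 164.95823 + 0.092159 × 166.96076
= 65.345866 + 83.594728 + 15.386937 = 164.327531 u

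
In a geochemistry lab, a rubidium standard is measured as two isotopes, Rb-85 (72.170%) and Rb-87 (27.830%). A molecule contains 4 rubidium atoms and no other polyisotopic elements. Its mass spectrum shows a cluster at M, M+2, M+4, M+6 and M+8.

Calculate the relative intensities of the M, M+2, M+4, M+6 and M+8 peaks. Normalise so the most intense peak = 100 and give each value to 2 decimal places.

64.83 : 100.00 : 57.84 : 14.87 : 1.43

Expanding (0.72170 + 0.27830)^4:
P(M) = 0.72170^4 = 0.271286
P(M+2) = 4 × 0.72170^3 × 0.27830^1 = 0.418450
P(M+4) = 6 × 0.72170^2 × 0.27830^2 = 0.242042
P(M+6) = 4 × 0.72170^1 × 0.27830^3 = 0.062224
P(M+8) = 0.27830^4 = 0.005999
The M+2 peak is largest (0.418450); scaling to 100 gives 64.83 : 100.00 : 57.84 : 14.87 : 1.43.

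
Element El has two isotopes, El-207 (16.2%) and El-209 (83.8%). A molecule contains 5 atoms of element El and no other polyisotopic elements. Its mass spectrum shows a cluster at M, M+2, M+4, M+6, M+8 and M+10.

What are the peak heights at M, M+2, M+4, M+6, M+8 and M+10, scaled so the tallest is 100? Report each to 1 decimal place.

The 5 El atoms are independent, so intensities follow the terms of (0.162 + 0.838)^5.
P(M) = 0.162^5 = 0.000112
P(M+2) = 5 × 0.162^4 × 0.838^1 = 0.002886
P(M+4) = 10 × 0.162^3 × 0.838^2 = 0.029856
P(M+6) = 10 × 0.162^2 × 0.838^3 = 0.154441
P(M+8) = 5 × 0.162^1 × 0.838^4 = 0.399449
P(M+10) = 0.838^5 = 0.413257
The M+10 peak is largest (0.413257); scaling to 100 gives 0.0 : 0.7 : 7.2 : 37.4 : 96.7 : 100.0.

0.0 : 0.7 : 7.2 : 37.4 : 96.7 : 100.0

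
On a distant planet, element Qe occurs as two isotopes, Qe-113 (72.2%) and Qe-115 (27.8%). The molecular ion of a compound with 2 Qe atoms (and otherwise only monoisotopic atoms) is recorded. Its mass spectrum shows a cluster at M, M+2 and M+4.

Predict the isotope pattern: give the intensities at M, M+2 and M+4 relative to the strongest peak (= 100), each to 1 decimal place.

100.0 : 77.0 : 14.8

The 2 Qe atoms are independent, so intensities follow the terms of (0.722 + 0.278)^2.
P(M) = 0.722^2 = 0.521284
P(M+2) = 2 × 0.722^1 × 0.278^1 = 0.401432
P(M+4) = 0.278^2 = 0.077284
The M peak is largest (0.521284); scaling to 100 gives 100.0 : 77.0 : 14.8.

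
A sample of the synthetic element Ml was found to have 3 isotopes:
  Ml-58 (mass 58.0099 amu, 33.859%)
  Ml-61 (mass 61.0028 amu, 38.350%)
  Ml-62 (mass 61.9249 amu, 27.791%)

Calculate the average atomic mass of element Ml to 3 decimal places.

Average mass = Σ (abundance × isotope mass) = 0.33859 × 58.0099 + 0.38350 × 61.0028 + 0.27791 × 61.9249
= 19.64157 + 23.39457 + 17.20955 = 60.24569 amu

60.246 amu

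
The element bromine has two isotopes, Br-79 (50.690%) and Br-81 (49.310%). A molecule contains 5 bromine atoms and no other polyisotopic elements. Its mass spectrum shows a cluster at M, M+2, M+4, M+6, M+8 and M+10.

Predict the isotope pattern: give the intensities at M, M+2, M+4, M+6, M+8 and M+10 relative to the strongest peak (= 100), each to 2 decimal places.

Each Br atom is independently Br-79 (p = 0.50690) or Br-81 (q = 0.49310); the cluster is the binomial expansion (p + q)^5.
P(M) = 0.50690^5 = 0.033467
P(M+2) = 5 × 0.50690^4 × 0.49310^1 = 0.162777
P(M+4) = 10 × 0.50690^3 × 0.49310^2 = 0.316692
P(M+6) = 10 × 0.50690^2 × 0.49310^3 = 0.308070
P(M+8) = 5 × 0.50690^1 × 0.49310^4 = 0.149842
P(M+10) = 0.49310^5 = 0.029152
The M+4 peak is largest (0.316692); scaling to 100 gives 10.57 : 51.40 : 100.00 : 97.28 : 47.31 : 9.21.

10.57 : 51.40 : 100.00 : 97.28 : 47.31 : 9.21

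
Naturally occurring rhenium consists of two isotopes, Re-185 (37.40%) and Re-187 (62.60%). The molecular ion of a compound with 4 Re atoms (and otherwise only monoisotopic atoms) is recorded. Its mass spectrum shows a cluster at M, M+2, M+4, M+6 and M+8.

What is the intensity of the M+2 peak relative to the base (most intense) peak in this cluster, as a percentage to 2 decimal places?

(0.3740 + 0.6260)^4 gives M 0.0196, M+2 0.1310, M+4 0.3289, M+6 0.3670, M+8 0.1536; the largest is M+6.
P(M+6) = C(4,3) × 0.3740^1 × 0.6260^3 = 4 × 0.3740 × 0.24531438 = 0.366990 (base)
P(M+2) = C(4,1) × 0.3740^3 × 0.6260^1 = 4 × 0.05231362 × 0.6260 = 0.130993
Relative intensity = 0.130993 / 0.366990 × 100 = 35.69

35.69%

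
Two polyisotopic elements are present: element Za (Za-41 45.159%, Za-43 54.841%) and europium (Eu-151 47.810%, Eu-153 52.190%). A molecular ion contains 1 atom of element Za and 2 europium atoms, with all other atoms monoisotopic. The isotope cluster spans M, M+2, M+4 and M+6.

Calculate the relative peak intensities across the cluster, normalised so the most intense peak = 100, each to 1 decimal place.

26.0 : 88.4 : 100.0 : 37.7

Element Za pattern (n=1): 0.45159 : 0.54841
Europium pattern (n=2): 0.22857961 : 0.49904078 : 0.27237961
Convolve the two distributions (both contribute in 2-u steps):
  M: 0.45159×0.22857961 = 0.103224
  M+2: 0.45159×0.49904078 + 0.54841×0.22857961 = 0.350717
  M+4: 0.45159×0.27237961 + 0.54841×0.49904078 = 0.396683
  M+6: 0.54841×0.27237961 = 0.149376
Scale to base peak (0.396683) = 100: 26.0 : 88.4 : 100.0 : 37.7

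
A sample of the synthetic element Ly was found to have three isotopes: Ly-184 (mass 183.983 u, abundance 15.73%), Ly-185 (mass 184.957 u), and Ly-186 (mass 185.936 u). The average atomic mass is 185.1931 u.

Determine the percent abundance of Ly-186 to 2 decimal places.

39.77%

The remaining 84.27% is split between Ly-185 (fraction x) and Ly-186 (fraction 0.8427 − x).
Substituting: 184.957x + 185.936(0.8427 − x) = 156.2525741
(184.957 − 185.936)x = -0.4356931  ⇒  x = 0.44504, y = 0.39766
Ly-185: 44.50%, Ly-186: 39.77%.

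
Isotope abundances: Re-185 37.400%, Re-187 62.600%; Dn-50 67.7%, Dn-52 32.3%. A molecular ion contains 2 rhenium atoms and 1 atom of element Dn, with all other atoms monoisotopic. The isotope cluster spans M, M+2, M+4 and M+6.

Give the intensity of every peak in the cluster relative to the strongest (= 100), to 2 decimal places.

Rhenium pattern (n=2): 0.139876 : 0.468248 : 0.391876
Element Dn pattern (n=1): 0.6770 : 0.3230
Convolve the two distributions (both contribute in 2-u steps):
  M: 0.139876×0.6770 = 0.094696
  M+2: 0.139876×0.3230 + 0.468248×0.6770 = 0.362184
  M+4: 0.468248×0.3230 + 0.391876×0.6770 = 0.416544
  M+6: 0.391876×0.3230 = 0.126576
Scale to base peak (0.416544) = 100: 22.73 : 86.95 : 100.00 : 30.39

22.73 : 86.95 : 100.00 : 30.39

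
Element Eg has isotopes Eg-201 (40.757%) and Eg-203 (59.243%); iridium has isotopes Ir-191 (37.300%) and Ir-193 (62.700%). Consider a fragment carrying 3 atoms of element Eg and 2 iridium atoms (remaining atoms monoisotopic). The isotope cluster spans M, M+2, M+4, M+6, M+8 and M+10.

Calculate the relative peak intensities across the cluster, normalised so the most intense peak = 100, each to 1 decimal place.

2.7 : 21.0 : 64.9 : 100.0 : 76.9 : 23.6

Element Eg pattern (n=3): 0.0677028 : 0.29523152 : 0.42913857 : 0.20792712
Iridium pattern (n=2): 0.139129 : 0.467742 : 0.393129
Convolve the two distributions (both contribute in 2-u steps):
  M: 0.0677028×0.139129 = 0.009419
  M+2: 0.0677028×0.467742 + 0.29523152×0.139129 = 0.072743
  M+4: 0.0677028×0.393129 + 0.29523152×0.467742 + 0.42913857×0.139129 = 0.224414
  M+6: 0.29523152×0.393129 + 0.42913857×0.467742 + 0.20792712×0.139129 = 0.345719
  M+8: 0.42913857×0.393129 + 0.20792712×0.467742 = 0.265963
  M+10: 0.20792712×0.393129 = 0.081742
Scale to base peak (0.345719) = 100: 2.7 : 21.0 : 64.9 : 100.0 : 76.9 : 23.6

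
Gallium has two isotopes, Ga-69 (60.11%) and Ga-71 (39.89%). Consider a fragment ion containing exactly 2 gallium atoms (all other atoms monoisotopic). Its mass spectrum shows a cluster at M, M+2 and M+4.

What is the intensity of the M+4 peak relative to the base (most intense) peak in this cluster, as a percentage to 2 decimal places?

(0.6011 + 0.3989)^2 gives M 0.3613, M+2 0.4796, M+4 0.1591; the largest is M+2.
P(M+2) = C(2,1) × 0.6011^1 × 0.3989^1 = 2 × 0.6011 × 0.3989 = 0.479558 (base)
P(M+4) = C(2,2) × 0.6011^0 × 0.3989^2 = 1 × 1.0000 × 0.15912121 = 0.159121
Relative intensity = 0.159121 / 0.479558 × 100 = 33.18

33.18%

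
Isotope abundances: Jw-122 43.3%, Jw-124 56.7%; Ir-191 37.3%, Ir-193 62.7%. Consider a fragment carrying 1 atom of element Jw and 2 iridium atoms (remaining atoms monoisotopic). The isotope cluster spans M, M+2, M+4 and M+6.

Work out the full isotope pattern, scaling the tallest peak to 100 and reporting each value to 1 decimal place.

13.8 : 64.6 : 100.0 : 51.2

Element Jw pattern (n=1): 0.4330 : 0.5670
Iridium pattern (n=2): 0.139129 : 0.467742 : 0.393129
Convolve the two distributions (both contribute in 2-u steps):
  M: 0.4330×0.139129 = 0.060243
  M+2: 0.4330×0.467742 + 0.5670×0.139129 = 0.281418
  M+4: 0.4330×0.393129 + 0.5670×0.467742 = 0.435435
  M+6: 0.5670×0.393129 = 0.222904
Scale to base peak (0.435435) = 100: 13.8 : 64.6 : 100.0 : 51.2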